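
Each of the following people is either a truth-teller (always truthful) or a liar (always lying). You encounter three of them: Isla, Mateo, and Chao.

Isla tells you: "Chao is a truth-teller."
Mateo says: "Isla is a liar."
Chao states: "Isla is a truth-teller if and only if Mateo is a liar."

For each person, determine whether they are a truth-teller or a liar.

Consider Isla. Suppose Isla is a liar.
Then no assignment of the remaining roles makes every statement match its speaker's type — contradiction.
So Isla is a truth-teller.
With that fixed, Mateo's statement is false, so Mateo is a liar.
With that fixed, Chao's statement is true, so Chao is a truth-teller.

Isla: truth-teller, Mateo: liar, Chao: truth-teller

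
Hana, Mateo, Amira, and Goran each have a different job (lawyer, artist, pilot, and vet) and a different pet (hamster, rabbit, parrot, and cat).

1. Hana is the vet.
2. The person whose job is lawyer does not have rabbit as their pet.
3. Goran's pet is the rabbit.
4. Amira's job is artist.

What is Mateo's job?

Clue 1 rules out vet for Mateo's job.
With clues 1–4, artist and pilot are impossible for Mateo's job.
That leaves lawyer.

lawyer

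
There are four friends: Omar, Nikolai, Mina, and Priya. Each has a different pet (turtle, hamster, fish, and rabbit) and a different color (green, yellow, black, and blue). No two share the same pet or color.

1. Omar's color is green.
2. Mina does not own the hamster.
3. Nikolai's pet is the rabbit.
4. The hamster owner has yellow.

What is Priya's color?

Clue 1 rules out green for Priya's color.
With clues 1–4, black and blue are impossible for Priya's color.
That leaves yellow.

yellow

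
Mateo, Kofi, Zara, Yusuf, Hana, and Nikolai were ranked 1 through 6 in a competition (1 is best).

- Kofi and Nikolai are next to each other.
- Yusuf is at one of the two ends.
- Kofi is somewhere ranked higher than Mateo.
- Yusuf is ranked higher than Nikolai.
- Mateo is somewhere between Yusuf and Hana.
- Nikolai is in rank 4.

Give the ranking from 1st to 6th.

From clues 1–2: Yusuf is in {1,6}.
From clues 1–4: Yusuf → rank 1.
From clues 1–5: Mateo is in {4,5}.
From clues 1–6: Zara → rank 2, Kofi → rank 3, Nikolai → rank 4, Mateo → rank 5, Hana → rank 6.

Yusuf, Zara, Kofi, Nikolai, Mateo, Hana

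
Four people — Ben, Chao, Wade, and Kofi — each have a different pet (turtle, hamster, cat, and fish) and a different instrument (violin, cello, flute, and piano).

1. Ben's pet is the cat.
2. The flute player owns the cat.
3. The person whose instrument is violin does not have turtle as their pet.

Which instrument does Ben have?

flute

With clues 1–2, cello, piano, and violin are impossible for Ben's instrument.
That leaves flute.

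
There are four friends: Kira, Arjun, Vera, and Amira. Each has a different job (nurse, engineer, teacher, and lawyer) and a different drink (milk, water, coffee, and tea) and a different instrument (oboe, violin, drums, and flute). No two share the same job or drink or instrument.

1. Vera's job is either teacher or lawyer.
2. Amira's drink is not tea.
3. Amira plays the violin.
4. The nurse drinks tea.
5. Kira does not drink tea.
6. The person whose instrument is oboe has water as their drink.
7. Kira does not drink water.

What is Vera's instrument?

With clues 1–3, violin is impossible for Vera's instrument.
With clues 1–7, drums and flute are impossible for Vera's instrument.
That leaves oboe.

oboe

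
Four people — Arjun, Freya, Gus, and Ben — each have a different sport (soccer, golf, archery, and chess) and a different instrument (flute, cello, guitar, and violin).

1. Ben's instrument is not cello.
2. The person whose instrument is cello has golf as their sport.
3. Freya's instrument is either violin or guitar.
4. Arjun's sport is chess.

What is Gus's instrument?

cello

With clues 1–4, flute, guitar, and violin are impossible for Gus's instrument.
That leaves cello.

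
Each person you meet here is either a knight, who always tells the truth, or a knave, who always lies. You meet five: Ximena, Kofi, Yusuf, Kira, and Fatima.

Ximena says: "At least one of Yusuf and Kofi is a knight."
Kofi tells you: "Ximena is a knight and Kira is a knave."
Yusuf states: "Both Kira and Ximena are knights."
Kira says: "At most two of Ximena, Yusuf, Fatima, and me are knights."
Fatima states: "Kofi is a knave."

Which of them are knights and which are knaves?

Consider Ximena. Suppose Ximena is a knight.
Then no assignment of the remaining roles makes every statement match its speaker's type — contradiction.
So Ximena is a knave.
With that fixed, Kofi's statement is false, so Kofi is a knave.
With that fixed, Yusuf's statement is false, so Yusuf is a knave.
With that fixed, Kira's statement is true, so Kira is a knight.
With that fixed, Fatima's statement is true, so Fatima is a knight.

Ximena: knave, Kofi: knave, Yusuf: knave, Kira: knight, Fatima: knight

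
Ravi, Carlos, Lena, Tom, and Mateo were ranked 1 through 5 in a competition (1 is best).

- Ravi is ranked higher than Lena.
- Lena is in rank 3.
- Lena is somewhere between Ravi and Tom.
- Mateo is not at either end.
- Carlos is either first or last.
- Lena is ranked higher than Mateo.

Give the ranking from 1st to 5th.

From clue 1: Ravi is in {1,2,3,4}.
From clues 1–2: Lena → rank 3.
From clues 1–3: Ravi is in {1,2}.
From clues 1–6: Carlos → rank 1, Ravi → rank 2, Mateo → rank 4, Tom → rank 5.

Carlos, Ravi, Lena, Mateo, Tom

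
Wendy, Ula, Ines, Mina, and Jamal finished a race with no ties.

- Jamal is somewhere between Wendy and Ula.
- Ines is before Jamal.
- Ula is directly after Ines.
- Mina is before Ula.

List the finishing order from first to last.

Mina, Ines, Ula, Jamal, Wendy

From clue 1: Jamal is in {2,3,4}.
From clues 1–2: Jamal is in {3,4}.
From clues 1–3: Wendy is in {4,5}.
From clues 1–4: Mina → place 1, Ines → place 2, Ula → place 3, Jamal → place 4, Wendy → place 5.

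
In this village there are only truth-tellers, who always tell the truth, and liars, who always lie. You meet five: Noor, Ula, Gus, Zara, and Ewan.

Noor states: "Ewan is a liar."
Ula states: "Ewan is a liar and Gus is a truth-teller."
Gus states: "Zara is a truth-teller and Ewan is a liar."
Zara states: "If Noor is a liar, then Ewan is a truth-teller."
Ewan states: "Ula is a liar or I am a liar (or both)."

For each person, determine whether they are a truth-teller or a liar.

Consider Noor. Suppose Noor is a truth-teller.
Then no assignment of the remaining roles makes every statement match its speaker's type — contradiction.
So Noor is a liar.
Consider Ula. Suppose Ula is a truth-teller.
Then whichever role Ewan has, Ewan's statement has the wrong truth value — contradiction.
So Ula is a liar.
With that fixed, Ewan's statement is true, so Ewan is a truth-teller.
With that fixed, Gus's statement is false, so Gus is a liar.
With that fixed, Zara's statement is true, so Zara is a truth-teller.

Noor: liar, Ula: liar, Gus: liar, Zara: truth-teller, Ewan: truth-teller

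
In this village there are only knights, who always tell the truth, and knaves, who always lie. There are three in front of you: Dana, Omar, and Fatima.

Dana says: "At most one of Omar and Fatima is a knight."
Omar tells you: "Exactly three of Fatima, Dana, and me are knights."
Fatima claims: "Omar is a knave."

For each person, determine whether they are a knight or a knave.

Dana: knight, Omar: knave, Fatima: knight

Consider Dana. Suppose Dana is a knave.
Then no assignment of the remaining roles makes every statement match its speaker's type — contradiction.
So Dana is a knight.
Consider Omar. Suppose Omar is a knight.
Then no assignment of the remaining roles makes every statement match its speaker's type — contradiction.
So Omar is a knave.
With that fixed, Fatima's statement is true, so Fatima is a knight.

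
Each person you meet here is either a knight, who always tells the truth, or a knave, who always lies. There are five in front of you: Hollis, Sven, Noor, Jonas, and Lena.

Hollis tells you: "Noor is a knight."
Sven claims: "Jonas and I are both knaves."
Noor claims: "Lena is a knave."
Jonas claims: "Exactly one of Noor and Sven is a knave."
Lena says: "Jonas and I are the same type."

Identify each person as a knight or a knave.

Hollis: knight, Sven: knave, Noor: knight, Jonas: knight, Lena: knave

Consider Hollis. Suppose Hollis is a knave.
Then no assignment of the remaining roles makes every statement match its speaker's type — contradiction.
So Hollis is a knight.
Consider Sven. Suppose Sven is a knight.
Then Sven's own statement would have to be true, but it can't be — contradiction.
So Sven is a knave.
Consider Noor. Suppose Noor is a knave.
Then Hollis's statement comes out false, contradicting Hollis being a knight.
So Noor is a knight.
With that fixed, Jonas's statement is true, so Jonas is a knight.
Consider Lena. Suppose Lena is a knight.
Then Noor's statement comes out false, contradicting Noor being a knight.
So Lena is a knave.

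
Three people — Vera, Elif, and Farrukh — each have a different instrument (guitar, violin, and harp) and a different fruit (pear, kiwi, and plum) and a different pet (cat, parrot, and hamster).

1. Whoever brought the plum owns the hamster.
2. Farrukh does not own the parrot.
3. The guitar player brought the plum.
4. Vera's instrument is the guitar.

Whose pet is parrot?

With clues 1–2, Farrukh is impossible for the one with pet parrot.
With clues 1–4, Vera is impossible for the one with pet parrot.
That leaves Elif.

Elif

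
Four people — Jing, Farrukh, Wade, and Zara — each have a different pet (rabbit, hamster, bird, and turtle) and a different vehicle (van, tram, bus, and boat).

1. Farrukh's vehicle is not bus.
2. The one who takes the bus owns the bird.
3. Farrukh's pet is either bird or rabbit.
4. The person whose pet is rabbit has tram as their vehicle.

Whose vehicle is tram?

Farrukh

With clues 1–4, Jing, Wade, and Zara are impossible for the one with vehicle tram.
That leaves Farrukh.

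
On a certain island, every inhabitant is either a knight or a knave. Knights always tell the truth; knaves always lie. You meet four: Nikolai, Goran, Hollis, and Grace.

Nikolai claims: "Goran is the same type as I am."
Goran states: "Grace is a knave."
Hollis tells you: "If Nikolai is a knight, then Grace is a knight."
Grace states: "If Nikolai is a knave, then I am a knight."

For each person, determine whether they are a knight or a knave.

Consider Nikolai. Suppose Nikolai is a knight.
Then no assignment of the remaining roles makes every statement match its speaker's type — contradiction.
So Nikolai is a knave.
With that fixed, Hollis's statement is true, so Hollis is a knight.
Consider Goran. Suppose Goran is a knave.
Then Nikolai's statement comes out true, contradicting Nikolai being a knave.
So Goran is a knight.
Consider Grace. Suppose Grace is a knight.
Then Goran's statement comes out false, contradicting Goran being a knight.
So Grace is a knave.

Nikolai: knave, Goran: knight, Hollis: knight, Grace: knave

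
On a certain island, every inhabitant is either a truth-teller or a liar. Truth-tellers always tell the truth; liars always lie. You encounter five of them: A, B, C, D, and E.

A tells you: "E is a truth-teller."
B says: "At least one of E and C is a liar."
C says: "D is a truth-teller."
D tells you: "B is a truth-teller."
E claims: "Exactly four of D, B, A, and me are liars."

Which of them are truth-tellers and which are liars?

A: liar, B: truth-teller, C: truth-teller, D: truth-teller, E: liar

Consider A. Suppose A is a truth-teller.
Then no assignment of the remaining roles makes every statement match its speaker's type — contradiction.
So A is a liar.
Consider B. Suppose B is a liar.
Then no assignment of the remaining roles makes every statement match its speaker's type — contradiction.
So B is a truth-teller.
With that fixed, D's statement is true, so D is a truth-teller.
With that fixed, E's statement is false, so E is a liar.
With that fixed, C's statement is true, so C is a truth-teller.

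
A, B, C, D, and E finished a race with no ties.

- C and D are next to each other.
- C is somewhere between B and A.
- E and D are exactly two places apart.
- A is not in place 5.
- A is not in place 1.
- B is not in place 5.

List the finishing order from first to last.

B, C, D, A, E

From clues 1–2: C is in {2,3,4}.
From clues 1–4: A is in {1,2,4}.
From clues 1–5: D → place 3.
From clues 1–6: B → place 1, C → place 2, A → place 4, E → place 5.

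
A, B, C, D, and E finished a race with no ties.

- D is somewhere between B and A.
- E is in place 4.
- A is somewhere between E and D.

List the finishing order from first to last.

B, D, A, E, C

From clue 1: D is in {2,3,4}.
From clues 1–2: E → place 4.
From clues 1–3: B → place 1, D → place 2, A → place 3, C → place 5.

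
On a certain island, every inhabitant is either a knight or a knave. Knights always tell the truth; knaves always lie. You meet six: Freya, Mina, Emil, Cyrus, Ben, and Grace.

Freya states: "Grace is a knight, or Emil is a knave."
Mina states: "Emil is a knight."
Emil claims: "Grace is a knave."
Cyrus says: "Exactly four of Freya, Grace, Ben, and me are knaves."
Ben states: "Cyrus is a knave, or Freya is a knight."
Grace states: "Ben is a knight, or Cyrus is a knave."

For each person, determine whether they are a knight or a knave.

Consider Freya. Suppose Freya is a knave.
Then no assignment of the remaining roles makes every statement match its speaker's type — contradiction.
So Freya is a knight.
With that fixed, Cyrus's statement is false, so Cyrus is a knave.
With that fixed, Ben's statement is true, so Ben is a knight.
With that fixed, Grace's statement is true, so Grace is a knight.
With that fixed, Emil's statement is false, so Emil is a knave.
With that fixed, Mina's statement is false, so Mina is a knave.

Freya: knight, Mina: knave, Emil: knave, Cyrus: knave, Ben: knight, Grace: knight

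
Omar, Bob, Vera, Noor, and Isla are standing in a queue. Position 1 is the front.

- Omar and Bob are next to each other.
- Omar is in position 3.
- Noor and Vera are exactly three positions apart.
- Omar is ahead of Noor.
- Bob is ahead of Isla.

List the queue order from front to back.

From clues 1–2: Omar → position 3.
From clues 1–3: Bob is in {2,4}.
From clues 1–5: Vera → position 1, Bob → position 2, Noor → position 4, Isla → position 5.

Vera, Bob, Omar, Noor, Isla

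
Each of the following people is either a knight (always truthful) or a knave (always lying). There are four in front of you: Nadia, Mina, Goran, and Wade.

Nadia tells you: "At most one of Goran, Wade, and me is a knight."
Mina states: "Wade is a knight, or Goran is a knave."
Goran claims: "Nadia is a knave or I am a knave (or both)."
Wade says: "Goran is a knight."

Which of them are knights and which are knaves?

Nadia: knave, Mina: knight, Goran: knight, Wade: knight

Consider Nadia. Suppose Nadia is a knight.
Then whichever role Goran has, Goran's statement has the wrong truth value — contradiction.
So Nadia is a knave.
With that fixed, Goran's statement is true, so Goran is a knight.
With that fixed, Wade's statement is true, so Wade is a knight.
With that fixed, Mina's statement is true, so Mina is a knight.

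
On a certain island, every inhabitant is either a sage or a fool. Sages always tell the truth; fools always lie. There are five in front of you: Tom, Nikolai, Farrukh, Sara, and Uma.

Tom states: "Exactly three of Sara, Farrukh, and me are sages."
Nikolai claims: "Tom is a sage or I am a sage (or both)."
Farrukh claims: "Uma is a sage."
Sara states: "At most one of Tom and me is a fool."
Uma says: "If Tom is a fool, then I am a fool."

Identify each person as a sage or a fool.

Consider Tom. Suppose Tom is a fool.
Then whichever role Uma has, Uma's statement has the wrong truth value — contradiction.
So Tom is a sage.
With that fixed, Nikolai's statement is true, so Nikolai is a sage.
With that fixed, Sara's statement is true, so Sara is a sage.
With that fixed, Uma's statement is true, so Uma is a sage.
With that fixed, Farrukh's statement is true, so Farrukh is a sage.

Tom: sage, Nikolai: sage, Farrukh: sage, Sara: sage, Uma: sage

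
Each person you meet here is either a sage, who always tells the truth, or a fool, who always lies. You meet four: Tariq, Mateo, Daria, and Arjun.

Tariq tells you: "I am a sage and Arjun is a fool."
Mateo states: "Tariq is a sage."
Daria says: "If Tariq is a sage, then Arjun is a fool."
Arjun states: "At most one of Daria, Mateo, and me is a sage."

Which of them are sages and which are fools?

Tariq: sage, Mateo: sage, Daria: sage, Arjun: fool

Consider Tariq. Suppose Tariq is a fool.
Then no assignment of the remaining roles makes every statement match its speaker's type — contradiction.
So Tariq is a sage.
With that fixed, Mateo's statement is true, so Mateo is a sage.
Consider Daria. Suppose Daria is a fool.
Then whichever role Arjun has, Arjun's statement has the wrong truth value — contradiction.
So Daria is a sage.
With that fixed, Arjun's statement is false, so Arjun is a fool.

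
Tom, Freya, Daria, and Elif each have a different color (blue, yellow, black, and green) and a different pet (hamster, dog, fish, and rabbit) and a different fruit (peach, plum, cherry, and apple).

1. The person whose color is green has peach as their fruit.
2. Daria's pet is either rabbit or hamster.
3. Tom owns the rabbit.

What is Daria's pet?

With clues 1–2, dog and fish are impossible for Daria's pet.
With clues 1–3, rabbit is impossible for Daria's pet.
That leaves hamster.

hamster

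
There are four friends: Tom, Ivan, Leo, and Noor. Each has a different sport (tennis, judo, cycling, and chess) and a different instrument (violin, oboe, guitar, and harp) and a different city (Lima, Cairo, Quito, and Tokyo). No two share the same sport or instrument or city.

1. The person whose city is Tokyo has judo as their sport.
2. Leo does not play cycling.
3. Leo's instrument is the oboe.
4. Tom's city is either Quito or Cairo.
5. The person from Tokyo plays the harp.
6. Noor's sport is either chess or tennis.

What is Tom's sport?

With clues 1–4, judo is impossible for Tom's sport.
With clues 1–6, chess and tennis are impossible for Tom's sport.
That leaves cycling.

cycling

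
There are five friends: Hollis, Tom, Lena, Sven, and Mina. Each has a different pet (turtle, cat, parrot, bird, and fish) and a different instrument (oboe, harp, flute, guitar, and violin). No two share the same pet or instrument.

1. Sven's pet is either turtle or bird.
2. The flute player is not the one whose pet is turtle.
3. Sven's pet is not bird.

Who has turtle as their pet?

Sven

With clues 1–3, Hollis, Lena, Mina, and Tom are impossible for the one with pet turtle.
That leaves Sven.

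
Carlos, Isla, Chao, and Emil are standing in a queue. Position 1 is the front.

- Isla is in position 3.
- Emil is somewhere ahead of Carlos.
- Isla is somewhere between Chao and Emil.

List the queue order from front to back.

Emil, Carlos, Isla, Chao

From clue 1: Isla → position 3.
From clues 1–2: Carlos is in {2,4}.
From clues 1–3: Emil → position 1, Carlos → position 2, Chao → position 4.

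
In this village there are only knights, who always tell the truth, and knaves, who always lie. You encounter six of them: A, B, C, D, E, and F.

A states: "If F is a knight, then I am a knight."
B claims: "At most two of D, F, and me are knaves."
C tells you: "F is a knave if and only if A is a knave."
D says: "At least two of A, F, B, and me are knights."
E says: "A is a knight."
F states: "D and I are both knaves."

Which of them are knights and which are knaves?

A: knight, B: knight, C: knave, D: knight, E: knight, F: knave

Consider A. Suppose A is a knave.
Then no assignment of the remaining roles makes every statement match its speaker's type — contradiction.
So A is a knight.
With that fixed, E's statement is true, so E is a knight.
Consider B. Suppose B is a knave.
Then no assignment of the remaining roles makes every statement match its speaker's type — contradiction.
So B is a knight.
With that fixed, D's statement is true, so D is a knight.
With that fixed, F's statement is false, so F is a knave.
With that fixed, C's statement is false, so C is a knave.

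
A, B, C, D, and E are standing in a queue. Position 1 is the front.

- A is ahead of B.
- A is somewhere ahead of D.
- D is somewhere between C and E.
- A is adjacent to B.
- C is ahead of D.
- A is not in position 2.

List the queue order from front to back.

From clue 1: A is in {1,2,3,4}.
From clues 1–2: A is in {1,2,3}.
From clues 1–3: A is in {1,2}.
From clues 1–4: D → position 4.
From clues 1–5: E → position 5.
From clues 1–6: A → position 1, B → position 2, C → position 3.

A, B, C, D, E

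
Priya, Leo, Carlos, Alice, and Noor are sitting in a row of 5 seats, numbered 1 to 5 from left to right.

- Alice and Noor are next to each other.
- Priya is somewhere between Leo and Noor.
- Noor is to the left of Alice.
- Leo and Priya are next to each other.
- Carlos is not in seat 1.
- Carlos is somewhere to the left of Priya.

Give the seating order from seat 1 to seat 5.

Noor, Alice, Carlos, Priya, Leo

From clues 1–2: Priya is in {2,3,4}.
From clues 1–5: Carlos is in {3,5}.
From clues 1–6: Noor → seat 1, Alice → seat 2, Carlos → seat 3, Priya → seat 4, Leo → seat 5.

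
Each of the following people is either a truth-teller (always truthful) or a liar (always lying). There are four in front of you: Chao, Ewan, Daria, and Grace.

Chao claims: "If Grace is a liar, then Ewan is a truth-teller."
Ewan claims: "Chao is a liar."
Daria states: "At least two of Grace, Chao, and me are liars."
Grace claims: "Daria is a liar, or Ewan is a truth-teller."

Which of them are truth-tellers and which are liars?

Consider Chao. Suppose Chao is a liar.
Then no assignment of the remaining roles makes every statement match its speaker's type — contradiction.
So Chao is a truth-teller.
With that fixed, Ewan's statement is false, so Ewan is a liar.
Consider Daria. Suppose Daria is a truth-teller.
Then Daria's own statement would have to be true, but it can't be — contradiction.
So Daria is a liar.
With that fixed, Grace's statement is true, so Grace is a truth-teller.

Chao: truth-teller, Ewan: liar, Daria: liar, Grace: truth-teller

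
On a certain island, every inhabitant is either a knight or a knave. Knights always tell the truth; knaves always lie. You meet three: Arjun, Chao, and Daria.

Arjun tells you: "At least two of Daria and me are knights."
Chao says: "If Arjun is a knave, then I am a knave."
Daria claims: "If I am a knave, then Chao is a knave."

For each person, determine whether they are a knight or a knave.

Arjun: knight, Chao: knight, Daria: knight

Consider Arjun. Suppose Arjun is a knave.
Then whichever role Chao has, Chao's statement has the wrong truth value — contradiction.
So Arjun is a knight.
With that fixed, Chao's statement is true, so Chao is a knight.
Consider Daria. Suppose Daria is a knave.
Then Arjun's statement comes out false, contradicting Arjun being a knight.
So Daria is a knight.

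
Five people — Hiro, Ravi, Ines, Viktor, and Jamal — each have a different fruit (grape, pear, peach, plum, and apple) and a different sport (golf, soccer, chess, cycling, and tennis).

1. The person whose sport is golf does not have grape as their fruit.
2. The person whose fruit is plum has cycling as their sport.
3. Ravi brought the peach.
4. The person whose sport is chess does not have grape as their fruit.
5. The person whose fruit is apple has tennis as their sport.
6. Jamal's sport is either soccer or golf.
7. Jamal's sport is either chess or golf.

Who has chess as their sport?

With clues 1–6, Jamal is impossible for the one with sport chess.
With clues 1–7, Hiro, Ines, and Viktor are impossible for the one with sport chess.
That leaves Ravi.

Ravi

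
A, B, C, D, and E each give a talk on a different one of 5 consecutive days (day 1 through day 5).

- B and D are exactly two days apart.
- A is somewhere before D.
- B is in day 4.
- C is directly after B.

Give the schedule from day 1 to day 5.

From clues 1–2: A is in {1,2,3,4}.
From clues 1–3: A → day 1, D → day 2, B → day 4.
From clues 1–4: E → day 3, C → day 5.

A, D, E, B, C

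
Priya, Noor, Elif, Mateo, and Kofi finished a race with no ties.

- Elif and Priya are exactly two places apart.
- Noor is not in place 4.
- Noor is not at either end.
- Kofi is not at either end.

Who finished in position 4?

Kofi

With clues 1–2, Noor is ruled out for place 4.
With clues 1–4, Elif, Mateo, and Priya are ruled out for place 4.
So place 4 is Kofi.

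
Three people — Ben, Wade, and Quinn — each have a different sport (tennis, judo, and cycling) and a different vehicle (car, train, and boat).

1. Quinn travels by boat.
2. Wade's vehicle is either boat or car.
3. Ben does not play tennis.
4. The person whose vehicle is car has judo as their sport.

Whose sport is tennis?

Quinn

With clues 1–3, Ben is impossible for the one with sport tennis.
With clues 1–4, Wade is impossible for the one with sport tennis.
That leaves Quinn.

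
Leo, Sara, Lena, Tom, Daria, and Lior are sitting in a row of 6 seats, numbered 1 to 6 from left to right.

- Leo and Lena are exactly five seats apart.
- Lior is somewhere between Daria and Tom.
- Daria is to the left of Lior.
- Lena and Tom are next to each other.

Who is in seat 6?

With clue 1, Daria, Lior, Sara, and Tom are ruled out for seat 6.
With clues 1–4, Leo is ruled out for seat 6.
So seat 6 is Lena.

Lena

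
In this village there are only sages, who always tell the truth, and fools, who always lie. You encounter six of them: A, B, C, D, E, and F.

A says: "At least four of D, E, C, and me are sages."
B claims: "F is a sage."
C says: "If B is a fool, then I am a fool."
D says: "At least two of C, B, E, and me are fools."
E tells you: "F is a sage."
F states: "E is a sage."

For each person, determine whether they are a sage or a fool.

Consider A. Suppose A is a sage.
Then no assignment of the remaining roles makes every statement match its speaker's type — contradiction.
So A is a fool.
Consider B. Suppose B is a fool.
Then whichever role C has, C's statement has the wrong truth value — contradiction.
So B is a sage.
With that fixed, C's statement is true, so C is a sage.
Consider D. Suppose D is a sage.
Then D's own statement would have to be true, but it can't be — contradiction.
So D is a fool.
Consider E. Suppose E is a fool.
Then D's statement comes out true, contradicting D being a fool.
So E is a sage.
With that fixed, F's statement is true, so F is a sage.

A: fool, B: sage, C: sage, D: fool, E: sage, F: sage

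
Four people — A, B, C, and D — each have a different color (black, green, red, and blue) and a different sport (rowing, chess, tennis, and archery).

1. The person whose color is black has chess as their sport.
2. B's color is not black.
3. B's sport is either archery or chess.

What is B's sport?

archery

With clues 1–2, chess is impossible for B's sport.
With clues 1–3, rowing and tennis are impossible for B's sport.
That leaves archery.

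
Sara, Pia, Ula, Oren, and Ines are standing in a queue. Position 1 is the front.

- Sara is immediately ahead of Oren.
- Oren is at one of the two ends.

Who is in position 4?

With clues 1–2, Ines, Oren, Pia, and Ula are ruled out for position 4.
So position 4 is Sara.

Sara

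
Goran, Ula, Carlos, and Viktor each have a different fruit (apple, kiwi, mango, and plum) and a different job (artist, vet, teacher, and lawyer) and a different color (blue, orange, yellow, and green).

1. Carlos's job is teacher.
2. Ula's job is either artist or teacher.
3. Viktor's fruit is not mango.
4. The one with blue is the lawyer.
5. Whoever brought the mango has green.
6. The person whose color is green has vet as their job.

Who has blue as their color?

With clues 1–4, Carlos and Ula are impossible for the one with color blue.
With clues 1–6, Goran is impossible for the one with color blue.
That leaves Viktor.

Viktor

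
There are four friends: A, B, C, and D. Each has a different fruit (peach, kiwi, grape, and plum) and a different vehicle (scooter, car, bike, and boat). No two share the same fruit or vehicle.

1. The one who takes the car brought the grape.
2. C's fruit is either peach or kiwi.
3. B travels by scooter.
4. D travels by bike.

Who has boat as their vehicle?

With clues 1–3, B is impossible for the one with vehicle boat.
With clues 1–4, A and D are impossible for the one with vehicle boat.
That leaves C.

C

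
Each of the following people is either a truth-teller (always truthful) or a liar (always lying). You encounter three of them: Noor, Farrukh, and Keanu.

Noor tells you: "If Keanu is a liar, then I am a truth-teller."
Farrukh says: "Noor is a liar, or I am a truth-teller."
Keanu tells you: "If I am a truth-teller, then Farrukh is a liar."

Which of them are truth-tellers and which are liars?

Noor: truth-teller, Farrukh: liar, Keanu: truth-teller

Consider Noor. Suppose Noor is a liar.
Then no assignment of the remaining roles makes every statement match its speaker's type — contradiction.
So Noor is a truth-teller.
Consider Farrukh. Suppose Farrukh is a truth-teller.
Then whichever role Keanu has, Keanu's statement has the wrong truth value — contradiction.
So Farrukh is a liar.
With that fixed, Keanu's statement is true, so Keanu is a truth-teller.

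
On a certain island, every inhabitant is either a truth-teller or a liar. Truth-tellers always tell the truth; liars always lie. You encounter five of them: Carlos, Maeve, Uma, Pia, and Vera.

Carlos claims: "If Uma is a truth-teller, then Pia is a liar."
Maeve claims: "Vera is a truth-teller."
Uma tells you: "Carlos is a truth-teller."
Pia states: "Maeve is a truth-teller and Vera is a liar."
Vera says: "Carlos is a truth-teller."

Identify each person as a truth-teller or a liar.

Consider Carlos. Suppose Carlos is a liar.
Then no assignment of the remaining roles makes every statement match its speaker's type — contradiction.
So Carlos is a truth-teller.
With that fixed, Uma's statement is true, so Uma is a truth-teller.
With that fixed, Vera's statement is true, so Vera is a truth-teller.
With that fixed, Maeve's statement is true, so Maeve is a truth-teller.
With that fixed, Pia's statement is false, so Pia is a liar.

Carlos: truth-teller, Maeve: truth-teller, Uma: truth-teller, Pia: liar, Vera: truth-teller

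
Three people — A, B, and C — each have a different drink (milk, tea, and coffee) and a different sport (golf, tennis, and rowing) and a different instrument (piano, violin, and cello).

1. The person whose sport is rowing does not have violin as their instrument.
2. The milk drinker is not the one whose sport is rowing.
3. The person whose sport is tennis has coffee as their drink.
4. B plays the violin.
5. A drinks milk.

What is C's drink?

tea

With clues 1–5, coffee and milk are impossible for C's drink.
That leaves tea.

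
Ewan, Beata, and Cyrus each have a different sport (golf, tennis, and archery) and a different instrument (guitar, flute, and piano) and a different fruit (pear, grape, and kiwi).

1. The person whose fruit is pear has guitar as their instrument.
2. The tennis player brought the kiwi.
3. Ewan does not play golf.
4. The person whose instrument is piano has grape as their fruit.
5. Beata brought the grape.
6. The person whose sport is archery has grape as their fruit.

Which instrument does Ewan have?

flute

With clues 1–5, piano is impossible for Ewan's instrument.
With clues 1–6, guitar is impossible for Ewan's instrument.
That leaves flute.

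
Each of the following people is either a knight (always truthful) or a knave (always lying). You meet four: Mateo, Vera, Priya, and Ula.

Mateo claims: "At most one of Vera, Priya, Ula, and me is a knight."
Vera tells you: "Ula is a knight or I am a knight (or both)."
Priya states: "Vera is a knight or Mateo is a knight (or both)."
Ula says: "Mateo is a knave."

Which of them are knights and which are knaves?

Consider Mateo. Suppose Mateo is a knight.
Then no assignment of the remaining roles makes every statement match its speaker's type — contradiction.
So Mateo is a knave.
With that fixed, Ula's statement is true, so Ula is a knight.
With that fixed, Vera's statement is true, so Vera is a knight.
With that fixed, Priya's statement is true, so Priya is a knight.

Mateo: knave, Vera: knight, Priya: knight, Ula: knight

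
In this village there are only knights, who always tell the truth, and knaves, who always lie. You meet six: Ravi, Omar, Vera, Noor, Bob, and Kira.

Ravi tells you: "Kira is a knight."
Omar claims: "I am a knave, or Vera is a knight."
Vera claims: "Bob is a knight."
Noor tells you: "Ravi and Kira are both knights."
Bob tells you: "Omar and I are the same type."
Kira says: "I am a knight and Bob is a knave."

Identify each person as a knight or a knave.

Consider Ravi. Suppose Ravi is a knight.
Then no assignment of the remaining roles makes every statement match its speaker's type — contradiction.
So Ravi is a knave.
With that fixed, Noor's statement is false, so Noor is a knave.
Consider Omar. Suppose Omar is a knave.
Then Omar's own statement would have to be false, but it can't be — contradiction.
So Omar is a knight.
Consider Vera. Suppose Vera is a knave.
Then Omar's statement comes out false, contradicting Omar being a knight.
So Vera is a knight.
Consider Bob. Suppose Bob is a knave.
Then Vera's statement comes out false, contradicting Vera being a knight.
So Bob is a knight.
With that fixed, Kira's statement is false, so Kira is a knave.

Ravi: knave, Omar: knight, Vera: knight, Noor: knave, Bob: knight, Kira: knave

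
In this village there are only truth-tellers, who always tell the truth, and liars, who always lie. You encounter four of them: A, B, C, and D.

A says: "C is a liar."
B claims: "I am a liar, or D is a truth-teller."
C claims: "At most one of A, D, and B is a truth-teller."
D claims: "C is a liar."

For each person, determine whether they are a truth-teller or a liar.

A: truth-teller, B: truth-teller, C: liar, D: truth-teller

Consider A. Suppose A is a liar.
Then no assignment of the remaining roles makes every statement match its speaker's type — contradiction.
So A is a truth-teller.
Consider B. Suppose B is a liar.
Then B's own statement would have to be false, but it can't be — contradiction.
So B is a truth-teller.
With that fixed, C's statement is false, so C is a liar.
With that fixed, D's statement is true, so D is a truth-teller.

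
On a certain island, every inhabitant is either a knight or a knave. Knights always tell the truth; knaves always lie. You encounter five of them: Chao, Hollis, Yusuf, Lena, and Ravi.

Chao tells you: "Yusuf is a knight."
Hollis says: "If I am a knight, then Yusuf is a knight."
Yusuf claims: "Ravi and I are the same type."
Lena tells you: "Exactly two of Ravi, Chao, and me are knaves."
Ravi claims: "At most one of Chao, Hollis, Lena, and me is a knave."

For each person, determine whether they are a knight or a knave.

Consider Chao. Suppose Chao is a knave.
Then no assignment of the remaining roles makes every statement match its speaker's type — contradiction.
So Chao is a knight.
Consider Hollis. Suppose Hollis is a knave.
Then Hollis's own statement would have to be false, but it can't be — contradiction.
So Hollis is a knight.
Consider Yusuf. Suppose Yusuf is a knave.
Then Chao's statement comes out false, contradicting Chao being a knight.
So Yusuf is a knight.
Consider Lena. Suppose Lena is a knight.
Then Lena's own statement would have to be true, but it can't be — contradiction.
So Lena is a knave.
Consider Ravi. Suppose Ravi is a knave.
Then Yusuf's statement comes out false, contradicting Yusuf being a knight.
So Ravi is a knight.

Chao: knight, Hollis: knight, Yusuf: knight, Lena: knave, Ravi: knight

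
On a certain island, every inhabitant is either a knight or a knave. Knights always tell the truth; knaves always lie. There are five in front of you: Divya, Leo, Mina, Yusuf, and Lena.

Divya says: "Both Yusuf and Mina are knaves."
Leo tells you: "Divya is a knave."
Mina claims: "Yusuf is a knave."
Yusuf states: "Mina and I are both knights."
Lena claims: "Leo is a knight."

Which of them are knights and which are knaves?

Divya: knave, Leo: knight, Mina: knight, Yusuf: knave, Lena: knight

Consider Divya. Suppose Divya is a knight.
Then no assignment of the remaining roles makes every statement match its speaker's type — contradiction.
So Divya is a knave.
With that fixed, Leo's statement is true, so Leo is a knight.
With that fixed, Lena's statement is true, so Lena is a knight.
Consider Mina. Suppose Mina is a knave.
Then no assignment of the remaining roles makes every statement match its speaker's type — contradiction.
So Mina is a knight.
Consider Yusuf. Suppose Yusuf is a knight.
Then Mina's statement comes out false, contradicting Mina being a knight.
So Yusuf is a knave.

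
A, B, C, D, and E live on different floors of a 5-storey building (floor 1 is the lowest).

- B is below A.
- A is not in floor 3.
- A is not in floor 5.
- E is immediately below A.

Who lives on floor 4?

A

With clues 1–3, B is ruled out for floor 4.
With clues 1–4, C, D, and E are ruled out for floor 4.
So floor 4 is A.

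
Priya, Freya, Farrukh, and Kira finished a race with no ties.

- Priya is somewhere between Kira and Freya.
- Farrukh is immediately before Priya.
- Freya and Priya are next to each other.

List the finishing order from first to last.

Kira, Farrukh, Priya, Freya

From clue 1: Priya is in {2,3}.
From clues 1–2: Farrukh → place 2, Priya → place 3.
From clues 1–3: Kira → place 1, Freya → place 4.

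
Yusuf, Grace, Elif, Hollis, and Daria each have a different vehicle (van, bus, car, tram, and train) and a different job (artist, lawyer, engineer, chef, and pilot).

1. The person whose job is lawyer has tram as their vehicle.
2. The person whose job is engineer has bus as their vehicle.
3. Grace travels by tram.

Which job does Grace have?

With clues 1–3, artist, chef, engineer, and pilot are impossible for Grace's job.
That leaves lawyer.

lawyer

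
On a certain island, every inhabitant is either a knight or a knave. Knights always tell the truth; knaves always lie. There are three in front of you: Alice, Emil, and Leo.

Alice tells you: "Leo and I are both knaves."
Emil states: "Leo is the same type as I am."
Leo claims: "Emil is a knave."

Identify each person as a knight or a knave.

Consider Alice. Suppose Alice is a knight.
Then Alice's own statement would have to be true, but it can't be — contradiction.
So Alice is a knave.
Consider Emil. Suppose Emil is a knight.
Then no assignment of the remaining roles makes every statement match its speaker's type — contradiction.
So Emil is a knave.
With that fixed, Leo's statement is true, so Leo is a knight.

Alice: knave, Emil: knave, Leo: knight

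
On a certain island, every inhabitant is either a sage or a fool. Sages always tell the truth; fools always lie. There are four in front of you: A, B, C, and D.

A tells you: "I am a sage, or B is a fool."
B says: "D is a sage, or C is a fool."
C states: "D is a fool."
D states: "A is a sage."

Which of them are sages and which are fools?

A: sage, B: sage, C: fool, D: sage

Consider A. Suppose A is a fool.
Then no assignment of the remaining roles makes every statement match its speaker's type — contradiction.
So A is a sage.
With that fixed, D's statement is true, so D is a sage.
With that fixed, B's statement is true, so B is a sage.
With that fixed, C's statement is false, so C is a fool.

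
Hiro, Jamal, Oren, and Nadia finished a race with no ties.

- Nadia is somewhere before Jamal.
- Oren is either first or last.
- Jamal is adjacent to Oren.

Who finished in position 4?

With clue 1, Nadia is ruled out for place 4.
With clues 1–3, Hiro and Jamal are ruled out for place 4.
So place 4 is Oren.

Oren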